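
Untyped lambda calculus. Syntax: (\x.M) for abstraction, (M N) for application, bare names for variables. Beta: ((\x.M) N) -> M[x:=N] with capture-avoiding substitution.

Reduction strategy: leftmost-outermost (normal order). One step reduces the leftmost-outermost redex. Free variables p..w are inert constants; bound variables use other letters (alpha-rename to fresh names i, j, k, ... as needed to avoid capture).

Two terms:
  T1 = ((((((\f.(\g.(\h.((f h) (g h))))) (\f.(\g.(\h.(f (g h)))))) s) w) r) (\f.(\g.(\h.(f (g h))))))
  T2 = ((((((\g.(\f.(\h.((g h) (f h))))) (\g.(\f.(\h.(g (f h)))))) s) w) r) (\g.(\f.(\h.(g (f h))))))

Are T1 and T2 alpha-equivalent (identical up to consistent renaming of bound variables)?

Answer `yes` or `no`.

Term 1: ((((((\f.(\g.(\h.((f h) (g h))))) (\f.(\g.(\h.(f (g h)))))) s) w) r) (\f.(\g.(\h.(f (g h))))))
Term 2: ((((((\g.(\f.(\h.((g h) (f h))))) (\g.(\f.(\h.(g (f h)))))) s) w) r) (\g.(\f.(\h.(g (f h))))))
Alpha-equivalence: compare structure up to binder renaming.
Result: True

Answer: yes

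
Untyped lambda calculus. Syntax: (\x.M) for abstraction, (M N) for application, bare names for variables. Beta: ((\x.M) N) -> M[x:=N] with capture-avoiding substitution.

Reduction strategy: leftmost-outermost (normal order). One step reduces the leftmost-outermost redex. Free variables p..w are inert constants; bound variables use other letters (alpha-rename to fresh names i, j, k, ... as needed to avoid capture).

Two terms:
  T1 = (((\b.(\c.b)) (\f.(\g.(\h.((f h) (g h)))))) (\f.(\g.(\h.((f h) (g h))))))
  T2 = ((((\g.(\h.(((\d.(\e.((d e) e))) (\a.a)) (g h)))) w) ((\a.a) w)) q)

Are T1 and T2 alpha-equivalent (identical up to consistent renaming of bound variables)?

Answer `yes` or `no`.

Term 1: (((\b.(\c.b)) (\f.(\g.(\h.((f h) (g h)))))) (\f.(\g.(\h.((f h) (g h))))))
Term 2: ((((\g.(\h.(((\d.(\e.((d e) e))) (\a.a)) (g h)))) w) ((\a.a) w)) q)
Alpha-equivalence: compare structure up to binder renaming.
Result: False

Answer: no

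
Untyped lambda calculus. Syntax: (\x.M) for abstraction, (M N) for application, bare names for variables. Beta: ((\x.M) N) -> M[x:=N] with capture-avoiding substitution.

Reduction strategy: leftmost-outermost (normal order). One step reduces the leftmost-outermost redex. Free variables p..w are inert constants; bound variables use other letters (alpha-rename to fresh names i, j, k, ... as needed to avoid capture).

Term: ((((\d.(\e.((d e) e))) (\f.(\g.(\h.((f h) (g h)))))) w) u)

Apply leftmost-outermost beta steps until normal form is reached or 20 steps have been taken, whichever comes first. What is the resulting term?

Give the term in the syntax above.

Step 0: ((((\d.(\e.((d e) e))) (\f.(\g.(\h.((f h) (g h)))))) w) u)
Step 1: (((\e.(((\f.(\g.(\h.((f h) (g h))))) e) e)) w) u)
Step 2: ((((\f.(\g.(\h.((f h) (g h))))) w) w) u)
Step 3: (((\g.(\h.((w h) (g h)))) w) u)
Step 4: ((\h.((w h) (w h))) u)
Step 5: ((w u) (w u))

Answer: ((w u) (w u))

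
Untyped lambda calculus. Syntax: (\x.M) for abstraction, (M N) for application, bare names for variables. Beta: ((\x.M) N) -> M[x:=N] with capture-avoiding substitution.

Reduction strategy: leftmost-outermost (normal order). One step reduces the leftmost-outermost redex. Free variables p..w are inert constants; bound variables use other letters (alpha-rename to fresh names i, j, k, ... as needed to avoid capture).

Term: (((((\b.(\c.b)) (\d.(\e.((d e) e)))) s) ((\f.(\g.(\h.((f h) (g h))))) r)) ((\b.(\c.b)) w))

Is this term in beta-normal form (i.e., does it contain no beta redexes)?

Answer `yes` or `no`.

Term: (((((\b.(\c.b)) (\d.(\e.((d e) e)))) s) ((\f.(\g.(\h.((f h) (g h))))) r)) ((\b.(\c.b)) w))
Found 3 beta redex(es).

Answer: no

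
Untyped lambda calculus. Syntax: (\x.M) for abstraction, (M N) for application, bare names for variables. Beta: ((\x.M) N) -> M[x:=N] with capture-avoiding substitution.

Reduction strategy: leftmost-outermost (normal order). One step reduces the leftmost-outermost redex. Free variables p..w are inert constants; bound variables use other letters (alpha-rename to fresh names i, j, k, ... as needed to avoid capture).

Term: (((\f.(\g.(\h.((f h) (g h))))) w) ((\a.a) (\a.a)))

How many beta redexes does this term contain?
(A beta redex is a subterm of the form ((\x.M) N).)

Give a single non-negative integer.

Answer: 2

Derivation:
Term: (((\f.(\g.(\h.((f h) (g h))))) w) ((\a.a) (\a.a)))
  Redex: ((\f.(\g.(\h.((f h) (g h))))) w)
  Redex: ((\a.a) (\a.a))
Total redexes: 2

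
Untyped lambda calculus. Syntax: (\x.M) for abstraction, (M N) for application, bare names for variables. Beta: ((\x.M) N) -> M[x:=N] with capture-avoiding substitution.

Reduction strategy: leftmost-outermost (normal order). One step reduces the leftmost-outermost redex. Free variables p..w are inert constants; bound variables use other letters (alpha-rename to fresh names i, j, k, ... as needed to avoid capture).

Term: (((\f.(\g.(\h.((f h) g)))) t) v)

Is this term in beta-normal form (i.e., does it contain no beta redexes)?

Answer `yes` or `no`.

Term: (((\f.(\g.(\h.((f h) g)))) t) v)
Found 1 beta redex(es).

Answer: no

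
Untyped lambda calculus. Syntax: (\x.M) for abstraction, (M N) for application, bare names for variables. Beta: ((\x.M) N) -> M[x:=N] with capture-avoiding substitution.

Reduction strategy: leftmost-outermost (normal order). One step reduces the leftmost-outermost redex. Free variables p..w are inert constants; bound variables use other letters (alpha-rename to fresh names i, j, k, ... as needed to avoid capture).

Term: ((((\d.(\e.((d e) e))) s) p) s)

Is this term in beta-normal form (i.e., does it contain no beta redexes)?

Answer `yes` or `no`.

Term: ((((\d.(\e.((d e) e))) s) p) s)
Found 1 beta redex(es).

Answer: no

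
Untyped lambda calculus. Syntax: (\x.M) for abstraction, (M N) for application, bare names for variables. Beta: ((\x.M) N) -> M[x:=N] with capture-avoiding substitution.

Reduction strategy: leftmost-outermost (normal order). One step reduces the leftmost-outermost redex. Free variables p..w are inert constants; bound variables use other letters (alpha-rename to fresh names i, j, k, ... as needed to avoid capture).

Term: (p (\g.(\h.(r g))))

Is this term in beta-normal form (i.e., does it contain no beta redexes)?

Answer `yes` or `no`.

Answer: yes

Derivation:
Term: (p (\g.(\h.(r g))))
No beta redexes found.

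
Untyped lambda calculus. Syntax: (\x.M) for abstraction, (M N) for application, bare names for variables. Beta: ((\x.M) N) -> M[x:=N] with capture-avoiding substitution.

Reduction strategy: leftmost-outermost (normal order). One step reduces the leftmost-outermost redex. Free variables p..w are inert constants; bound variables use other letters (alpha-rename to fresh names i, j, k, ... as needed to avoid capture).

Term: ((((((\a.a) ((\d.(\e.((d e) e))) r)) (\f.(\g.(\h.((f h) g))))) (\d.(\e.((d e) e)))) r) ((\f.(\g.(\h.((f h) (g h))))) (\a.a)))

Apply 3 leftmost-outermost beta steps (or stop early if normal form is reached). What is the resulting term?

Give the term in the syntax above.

Answer: (((((r (\f.(\g.(\h.((f h) g))))) (\f.(\g.(\h.((f h) g))))) (\d.(\e.((d e) e)))) r) ((\f.(\g.(\h.((f h) (g h))))) (\a.a)))

Derivation:
Step 0: ((((((\a.a) ((\d.(\e.((d e) e))) r)) (\f.(\g.(\h.((f h) g))))) (\d.(\e.((d e) e)))) r) ((\f.(\g.(\h.((f h) (g h))))) (\a.a)))
Step 1: ((((((\d.(\e.((d e) e))) r) (\f.(\g.(\h.((f h) g))))) (\d.(\e.((d e) e)))) r) ((\f.(\g.(\h.((f h) (g h))))) (\a.a)))
Step 2: (((((\e.((r e) e)) (\f.(\g.(\h.((f h) g))))) (\d.(\e.((d e) e)))) r) ((\f.(\g.(\h.((f h) (g h))))) (\a.a)))
Step 3: (((((r (\f.(\g.(\h.((f h) g))))) (\f.(\g.(\h.((f h) g))))) (\d.(\e.((d e) e)))) r) ((\f.(\g.(\h.((f h) (g h))))) (\a.a)))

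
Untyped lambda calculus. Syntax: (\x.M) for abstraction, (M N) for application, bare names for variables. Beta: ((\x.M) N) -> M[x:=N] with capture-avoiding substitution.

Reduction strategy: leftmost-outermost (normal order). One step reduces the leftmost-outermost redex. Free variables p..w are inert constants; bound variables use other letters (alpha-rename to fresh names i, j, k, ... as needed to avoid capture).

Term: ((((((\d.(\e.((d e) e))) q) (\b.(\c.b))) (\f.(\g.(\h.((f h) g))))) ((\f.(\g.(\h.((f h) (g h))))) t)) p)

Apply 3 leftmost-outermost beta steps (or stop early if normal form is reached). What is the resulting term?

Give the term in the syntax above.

Step 0: ((((((\d.(\e.((d e) e))) q) (\b.(\c.b))) (\f.(\g.(\h.((f h) g))))) ((\f.(\g.(\h.((f h) (g h))))) t)) p)
Step 1: (((((\e.((q e) e)) (\b.(\c.b))) (\f.(\g.(\h.((f h) g))))) ((\f.(\g.(\h.((f h) (g h))))) t)) p)
Step 2: (((((q (\b.(\c.b))) (\b.(\c.b))) (\f.(\g.(\h.((f h) g))))) ((\f.(\g.(\h.((f h) (g h))))) t)) p)
Step 3: (((((q (\b.(\c.b))) (\b.(\c.b))) (\f.(\g.(\h.((f h) g))))) (\g.(\h.((t h) (g h))))) p)

Answer: (((((q (\b.(\c.b))) (\b.(\c.b))) (\f.(\g.(\h.((f h) g))))) (\g.(\h.((t h) (g h))))) p)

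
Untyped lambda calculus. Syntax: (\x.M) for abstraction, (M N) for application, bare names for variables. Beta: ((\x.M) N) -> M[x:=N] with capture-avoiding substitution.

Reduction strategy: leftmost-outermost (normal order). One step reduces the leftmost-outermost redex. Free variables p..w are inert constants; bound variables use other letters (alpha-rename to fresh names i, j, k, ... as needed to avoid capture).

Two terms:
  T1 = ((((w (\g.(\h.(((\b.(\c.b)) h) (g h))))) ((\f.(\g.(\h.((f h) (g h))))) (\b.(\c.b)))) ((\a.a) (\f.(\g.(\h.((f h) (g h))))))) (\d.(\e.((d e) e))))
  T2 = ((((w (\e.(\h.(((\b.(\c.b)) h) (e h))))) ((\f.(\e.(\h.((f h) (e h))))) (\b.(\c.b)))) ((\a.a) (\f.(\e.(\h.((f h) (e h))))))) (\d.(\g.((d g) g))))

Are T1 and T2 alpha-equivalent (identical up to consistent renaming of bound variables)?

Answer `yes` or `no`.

Term 1: ((((w (\g.(\h.(((\b.(\c.b)) h) (g h))))) ((\f.(\g.(\h.((f h) (g h))))) (\b.(\c.b)))) ((\a.a) (\f.(\g.(\h.((f h) (g h))))))) (\d.(\e.((d e) e))))
Term 2: ((((w (\e.(\h.(((\b.(\c.b)) h) (e h))))) ((\f.(\e.(\h.((f h) (e h))))) (\b.(\c.b)))) ((\a.a) (\f.(\e.(\h.((f h) (e h))))))) (\d.(\g.((d g) g))))
Alpha-equivalence: compare structure up to binder renaming.
Result: True

Answer: yes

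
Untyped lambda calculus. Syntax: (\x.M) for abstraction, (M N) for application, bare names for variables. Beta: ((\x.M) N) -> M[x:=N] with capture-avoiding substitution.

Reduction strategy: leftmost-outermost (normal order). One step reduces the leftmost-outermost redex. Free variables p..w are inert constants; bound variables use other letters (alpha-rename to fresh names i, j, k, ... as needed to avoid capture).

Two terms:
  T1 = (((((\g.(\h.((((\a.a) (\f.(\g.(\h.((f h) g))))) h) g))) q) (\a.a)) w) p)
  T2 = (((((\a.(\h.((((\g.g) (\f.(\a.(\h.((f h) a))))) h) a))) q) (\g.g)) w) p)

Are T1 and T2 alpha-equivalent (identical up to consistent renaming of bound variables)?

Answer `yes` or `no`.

Term 1: (((((\g.(\h.((((\a.a) (\f.(\g.(\h.((f h) g))))) h) g))) q) (\a.a)) w) p)
Term 2: (((((\a.(\h.((((\g.g) (\f.(\a.(\h.((f h) a))))) h) a))) q) (\g.g)) w) p)
Alpha-equivalence: compare structure up to binder renaming.
Result: True

Answer: yes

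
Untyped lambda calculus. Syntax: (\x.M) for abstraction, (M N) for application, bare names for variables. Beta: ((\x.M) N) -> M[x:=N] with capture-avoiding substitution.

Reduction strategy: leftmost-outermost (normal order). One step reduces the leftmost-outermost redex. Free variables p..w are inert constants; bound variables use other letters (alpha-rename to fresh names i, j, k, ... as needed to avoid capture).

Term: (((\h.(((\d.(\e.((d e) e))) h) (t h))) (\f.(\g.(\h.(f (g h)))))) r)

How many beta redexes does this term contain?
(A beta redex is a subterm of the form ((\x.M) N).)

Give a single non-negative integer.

Term: (((\h.(((\d.(\e.((d e) e))) h) (t h))) (\f.(\g.(\h.(f (g h)))))) r)
  Redex: ((\h.(((\d.(\e.((d e) e))) h) (t h))) (\f.(\g.(\h.(f (g h))))))
  Redex: ((\d.(\e.((d e) e))) h)
Total redexes: 2

Answer: 2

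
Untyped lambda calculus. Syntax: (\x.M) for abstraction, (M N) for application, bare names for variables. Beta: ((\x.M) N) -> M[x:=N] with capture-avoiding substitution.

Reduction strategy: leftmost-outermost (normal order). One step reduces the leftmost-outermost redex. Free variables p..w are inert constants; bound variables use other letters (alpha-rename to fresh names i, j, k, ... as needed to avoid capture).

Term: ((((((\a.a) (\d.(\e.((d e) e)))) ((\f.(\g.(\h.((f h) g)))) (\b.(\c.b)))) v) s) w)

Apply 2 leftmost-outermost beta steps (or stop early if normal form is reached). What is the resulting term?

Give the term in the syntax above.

Answer: ((((\e.((((\f.(\g.(\h.((f h) g)))) (\b.(\c.b))) e) e)) v) s) w)

Derivation:
Step 0: ((((((\a.a) (\d.(\e.((d e) e)))) ((\f.(\g.(\h.((f h) g)))) (\b.(\c.b)))) v) s) w)
Step 1: (((((\d.(\e.((d e) e))) ((\f.(\g.(\h.((f h) g)))) (\b.(\c.b)))) v) s) w)
Step 2: ((((\e.((((\f.(\g.(\h.((f h) g)))) (\b.(\c.b))) e) e)) v) s) w)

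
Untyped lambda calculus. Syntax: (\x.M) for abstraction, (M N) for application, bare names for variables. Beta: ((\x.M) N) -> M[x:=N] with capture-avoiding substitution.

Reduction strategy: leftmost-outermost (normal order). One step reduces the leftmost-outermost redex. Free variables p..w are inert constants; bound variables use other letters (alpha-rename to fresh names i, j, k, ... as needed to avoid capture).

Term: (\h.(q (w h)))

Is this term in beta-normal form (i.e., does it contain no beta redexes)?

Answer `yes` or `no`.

Answer: yes

Derivation:
Term: (\h.(q (w h)))
No beta redexes found.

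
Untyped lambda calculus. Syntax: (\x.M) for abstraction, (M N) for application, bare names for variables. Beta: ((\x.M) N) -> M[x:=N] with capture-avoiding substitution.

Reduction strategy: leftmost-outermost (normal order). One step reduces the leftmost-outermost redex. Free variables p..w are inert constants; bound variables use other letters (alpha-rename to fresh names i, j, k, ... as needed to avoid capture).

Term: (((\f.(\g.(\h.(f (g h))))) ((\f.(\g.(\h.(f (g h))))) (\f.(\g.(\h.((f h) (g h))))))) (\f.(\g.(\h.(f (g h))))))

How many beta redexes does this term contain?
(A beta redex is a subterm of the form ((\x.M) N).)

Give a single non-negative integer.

Answer: 2

Derivation:
Term: (((\f.(\g.(\h.(f (g h))))) ((\f.(\g.(\h.(f (g h))))) (\f.(\g.(\h.((f h) (g h))))))) (\f.(\g.(\h.(f (g h))))))
  Redex: ((\f.(\g.(\h.(f (g h))))) ((\f.(\g.(\h.(f (g h))))) (\f.(\g.(\h.((f h) (g h)))))))
  Redex: ((\f.(\g.(\h.(f (g h))))) (\f.(\g.(\h.((f h) (g h))))))
Total redexes: 2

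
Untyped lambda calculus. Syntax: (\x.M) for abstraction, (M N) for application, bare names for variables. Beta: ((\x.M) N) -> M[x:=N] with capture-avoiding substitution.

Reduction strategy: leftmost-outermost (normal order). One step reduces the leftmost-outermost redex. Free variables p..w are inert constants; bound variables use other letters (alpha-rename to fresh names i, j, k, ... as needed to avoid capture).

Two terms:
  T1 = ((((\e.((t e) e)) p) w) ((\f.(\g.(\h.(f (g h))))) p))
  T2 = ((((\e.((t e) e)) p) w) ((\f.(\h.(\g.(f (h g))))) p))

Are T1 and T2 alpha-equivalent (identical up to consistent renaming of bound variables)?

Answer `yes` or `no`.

Term 1: ((((\e.((t e) e)) p) w) ((\f.(\g.(\h.(f (g h))))) p))
Term 2: ((((\e.((t e) e)) p) w) ((\f.(\h.(\g.(f (h g))))) p))
Alpha-equivalence: compare structure up to binder renaming.
Result: True

Answer: yes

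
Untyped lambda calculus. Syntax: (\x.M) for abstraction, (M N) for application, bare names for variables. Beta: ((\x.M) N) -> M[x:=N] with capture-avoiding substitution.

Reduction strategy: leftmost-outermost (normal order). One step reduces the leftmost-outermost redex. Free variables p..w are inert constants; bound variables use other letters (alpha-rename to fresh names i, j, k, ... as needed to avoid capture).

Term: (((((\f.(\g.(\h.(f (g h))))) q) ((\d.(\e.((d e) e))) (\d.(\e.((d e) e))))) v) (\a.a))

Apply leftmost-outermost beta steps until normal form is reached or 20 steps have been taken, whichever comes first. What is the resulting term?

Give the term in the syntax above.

Step 0: (((((\f.(\g.(\h.(f (g h))))) q) ((\d.(\e.((d e) e))) (\d.(\e.((d e) e))))) v) (\a.a))
Step 1: ((((\g.(\h.(q (g h)))) ((\d.(\e.((d e) e))) (\d.(\e.((d e) e))))) v) (\a.a))
Step 2: (((\h.(q (((\d.(\e.((d e) e))) (\d.(\e.((d e) e)))) h))) v) (\a.a))
Step 3: ((q (((\d.(\e.((d e) e))) (\d.(\e.((d e) e)))) v)) (\a.a))
Step 4: ((q ((\e.(((\d.(\e.((d e) e))) e) e)) v)) (\a.a))
Step 5: ((q (((\d.(\e.((d e) e))) v) v)) (\a.a))
Step 6: ((q ((\e.((v e) e)) v)) (\a.a))
Step 7: ((q ((v v) v)) (\a.a))

Answer: ((q ((v v) v)) (\a.a))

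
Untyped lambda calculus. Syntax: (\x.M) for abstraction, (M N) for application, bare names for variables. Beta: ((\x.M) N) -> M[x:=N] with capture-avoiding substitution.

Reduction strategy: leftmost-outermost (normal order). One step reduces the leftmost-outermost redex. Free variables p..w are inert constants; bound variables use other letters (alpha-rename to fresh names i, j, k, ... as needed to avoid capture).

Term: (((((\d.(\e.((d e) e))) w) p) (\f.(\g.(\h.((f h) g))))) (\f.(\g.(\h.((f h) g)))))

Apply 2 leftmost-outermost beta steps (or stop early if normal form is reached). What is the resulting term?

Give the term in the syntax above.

Step 0: (((((\d.(\e.((d e) e))) w) p) (\f.(\g.(\h.((f h) g))))) (\f.(\g.(\h.((f h) g)))))
Step 1: ((((\e.((w e) e)) p) (\f.(\g.(\h.((f h) g))))) (\f.(\g.(\h.((f h) g)))))
Step 2: ((((w p) p) (\f.(\g.(\h.((f h) g))))) (\f.(\g.(\h.((f h) g)))))

Answer: ((((w p) p) (\f.(\g.(\h.((f h) g))))) (\f.(\g.(\h.((f h) g)))))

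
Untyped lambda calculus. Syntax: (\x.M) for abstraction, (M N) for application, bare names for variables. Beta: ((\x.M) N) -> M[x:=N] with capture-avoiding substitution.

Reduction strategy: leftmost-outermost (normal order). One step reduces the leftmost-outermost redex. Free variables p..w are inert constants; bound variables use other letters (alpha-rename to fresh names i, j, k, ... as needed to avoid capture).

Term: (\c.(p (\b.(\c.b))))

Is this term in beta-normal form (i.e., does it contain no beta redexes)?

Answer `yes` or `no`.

Term: (\c.(p (\b.(\c.b))))
No beta redexes found.

Answer: yes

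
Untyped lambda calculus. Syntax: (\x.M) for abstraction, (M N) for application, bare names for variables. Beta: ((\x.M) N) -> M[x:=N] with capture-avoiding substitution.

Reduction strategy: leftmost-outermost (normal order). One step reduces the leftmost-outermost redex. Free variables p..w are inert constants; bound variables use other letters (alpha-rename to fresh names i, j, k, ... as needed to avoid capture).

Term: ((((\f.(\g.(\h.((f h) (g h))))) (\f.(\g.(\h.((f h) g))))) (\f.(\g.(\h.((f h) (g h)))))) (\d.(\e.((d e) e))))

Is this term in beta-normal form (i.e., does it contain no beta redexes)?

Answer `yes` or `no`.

Term: ((((\f.(\g.(\h.((f h) (g h))))) (\f.(\g.(\h.((f h) g))))) (\f.(\g.(\h.((f h) (g h)))))) (\d.(\e.((d e) e))))
Found 1 beta redex(es).

Answer: no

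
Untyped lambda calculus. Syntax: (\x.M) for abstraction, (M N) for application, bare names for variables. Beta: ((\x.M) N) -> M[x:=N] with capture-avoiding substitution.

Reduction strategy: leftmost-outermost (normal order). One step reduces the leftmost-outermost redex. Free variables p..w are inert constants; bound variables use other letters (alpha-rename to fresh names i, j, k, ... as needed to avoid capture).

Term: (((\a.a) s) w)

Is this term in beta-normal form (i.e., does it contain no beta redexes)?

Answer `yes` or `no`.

Term: (((\a.a) s) w)
Found 1 beta redex(es).

Answer: no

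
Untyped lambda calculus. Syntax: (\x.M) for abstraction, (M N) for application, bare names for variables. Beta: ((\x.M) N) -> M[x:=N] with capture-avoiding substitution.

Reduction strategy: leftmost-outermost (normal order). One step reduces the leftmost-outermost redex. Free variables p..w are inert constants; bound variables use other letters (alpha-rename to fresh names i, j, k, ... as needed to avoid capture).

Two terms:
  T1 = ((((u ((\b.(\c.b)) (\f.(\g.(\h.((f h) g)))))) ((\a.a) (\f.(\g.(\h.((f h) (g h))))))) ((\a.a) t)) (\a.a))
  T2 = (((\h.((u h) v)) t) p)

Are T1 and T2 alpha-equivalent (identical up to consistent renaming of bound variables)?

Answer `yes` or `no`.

Answer: no

Derivation:
Term 1: ((((u ((\b.(\c.b)) (\f.(\g.(\h.((f h) g)))))) ((\a.a) (\f.(\g.(\h.((f h) (g h))))))) ((\a.a) t)) (\a.a))
Term 2: (((\h.((u h) v)) t) p)
Alpha-equivalence: compare structure up to binder renaming.
Result: False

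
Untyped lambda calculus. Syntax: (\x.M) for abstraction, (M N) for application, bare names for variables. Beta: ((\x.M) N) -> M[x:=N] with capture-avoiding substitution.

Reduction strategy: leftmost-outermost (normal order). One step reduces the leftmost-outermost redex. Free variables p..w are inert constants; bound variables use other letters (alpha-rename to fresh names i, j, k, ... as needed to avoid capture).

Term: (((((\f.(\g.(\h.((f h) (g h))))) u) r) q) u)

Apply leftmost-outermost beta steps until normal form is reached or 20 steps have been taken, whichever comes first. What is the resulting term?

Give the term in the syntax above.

Step 0: (((((\f.(\g.(\h.((f h) (g h))))) u) r) q) u)
Step 1: ((((\g.(\h.((u h) (g h)))) r) q) u)
Step 2: (((\h.((u h) (r h))) q) u)
Step 3: (((u q) (r q)) u)

Answer: (((u q) (r q)) u)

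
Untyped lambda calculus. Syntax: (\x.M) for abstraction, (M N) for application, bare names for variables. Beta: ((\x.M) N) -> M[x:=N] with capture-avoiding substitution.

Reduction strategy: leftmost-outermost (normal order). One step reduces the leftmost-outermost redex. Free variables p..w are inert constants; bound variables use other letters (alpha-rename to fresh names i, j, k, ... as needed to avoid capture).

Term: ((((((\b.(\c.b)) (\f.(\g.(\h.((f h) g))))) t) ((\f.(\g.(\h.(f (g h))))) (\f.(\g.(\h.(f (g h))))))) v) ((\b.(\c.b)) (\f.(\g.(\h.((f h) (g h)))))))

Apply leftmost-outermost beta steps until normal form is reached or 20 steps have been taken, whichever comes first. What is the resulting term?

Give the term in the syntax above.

Step 0: ((((((\b.(\c.b)) (\f.(\g.(\h.((f h) g))))) t) ((\f.(\g.(\h.(f (g h))))) (\f.(\g.(\h.(f (g h))))))) v) ((\b.(\c.b)) (\f.(\g.(\h.((f h) (g h)))))))
Step 1: (((((\c.(\f.(\g.(\h.((f h) g))))) t) ((\f.(\g.(\h.(f (g h))))) (\f.(\g.(\h.(f (g h))))))) v) ((\b.(\c.b)) (\f.(\g.(\h.((f h) (g h)))))))
Step 2: ((((\f.(\g.(\h.((f h) g)))) ((\f.(\g.(\h.(f (g h))))) (\f.(\g.(\h.(f (g h))))))) v) ((\b.(\c.b)) (\f.(\g.(\h.((f h) (g h)))))))
Step 3: (((\g.(\h.((((\f.(\g.(\h.(f (g h))))) (\f.(\g.(\h.(f (g h)))))) h) g))) v) ((\b.(\c.b)) (\f.(\g.(\h.((f h) (g h)))))))
Step 4: ((\h.((((\f.(\g.(\h.(f (g h))))) (\f.(\g.(\h.(f (g h)))))) h) v)) ((\b.(\c.b)) (\f.(\g.(\h.((f h) (g h)))))))
Step 5: ((((\f.(\g.(\h.(f (g h))))) (\f.(\g.(\h.(f (g h)))))) ((\b.(\c.b)) (\f.(\g.(\h.((f h) (g h))))))) v)
Step 6: (((\g.(\h.((\f.(\g.(\h.(f (g h))))) (g h)))) ((\b.(\c.b)) (\f.(\g.(\h.((f h) (g h))))))) v)
Step 7: ((\h.((\f.(\g.(\h.(f (g h))))) (((\b.(\c.b)) (\f.(\g.(\h.((f h) (g h)))))) h))) v)
Step 8: ((\f.(\g.(\h.(f (g h))))) (((\b.(\c.b)) (\f.(\g.(\h.((f h) (g h)))))) v))
Step 9: (\g.(\h.((((\b.(\c.b)) (\f.(\g.(\h.((f h) (g h)))))) v) (g h))))
Step 10: (\g.(\h.(((\c.(\f.(\g.(\h.((f h) (g h)))))) v) (g h))))
Step 11: (\g.(\h.((\f.(\g.(\h.((f h) (g h))))) (g h))))
Step 12: (\g.(\h.(\i.(\j.(((g h) j) (i j))))))

Answer: (\g.(\h.(\i.(\j.(((g h) j) (i j))))))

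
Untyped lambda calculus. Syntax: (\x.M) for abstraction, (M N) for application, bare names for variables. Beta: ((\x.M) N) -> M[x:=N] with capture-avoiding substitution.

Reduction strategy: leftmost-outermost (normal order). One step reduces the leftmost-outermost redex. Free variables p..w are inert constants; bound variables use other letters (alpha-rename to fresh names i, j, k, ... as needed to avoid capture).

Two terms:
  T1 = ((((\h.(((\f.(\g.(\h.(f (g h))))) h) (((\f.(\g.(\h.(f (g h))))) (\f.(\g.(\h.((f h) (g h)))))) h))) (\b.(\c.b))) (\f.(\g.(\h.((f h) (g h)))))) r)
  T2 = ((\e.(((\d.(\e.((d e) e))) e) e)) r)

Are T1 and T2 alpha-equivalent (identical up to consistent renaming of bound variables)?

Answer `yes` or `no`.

Term 1: ((((\h.(((\f.(\g.(\h.(f (g h))))) h) (((\f.(\g.(\h.(f (g h))))) (\f.(\g.(\h.((f h) (g h)))))) h))) (\b.(\c.b))) (\f.(\g.(\h.((f h) (g h)))))) r)
Term 2: ((\e.(((\d.(\e.((d e) e))) e) e)) r)
Alpha-equivalence: compare structure up to binder renaming.
Result: False

Answer: no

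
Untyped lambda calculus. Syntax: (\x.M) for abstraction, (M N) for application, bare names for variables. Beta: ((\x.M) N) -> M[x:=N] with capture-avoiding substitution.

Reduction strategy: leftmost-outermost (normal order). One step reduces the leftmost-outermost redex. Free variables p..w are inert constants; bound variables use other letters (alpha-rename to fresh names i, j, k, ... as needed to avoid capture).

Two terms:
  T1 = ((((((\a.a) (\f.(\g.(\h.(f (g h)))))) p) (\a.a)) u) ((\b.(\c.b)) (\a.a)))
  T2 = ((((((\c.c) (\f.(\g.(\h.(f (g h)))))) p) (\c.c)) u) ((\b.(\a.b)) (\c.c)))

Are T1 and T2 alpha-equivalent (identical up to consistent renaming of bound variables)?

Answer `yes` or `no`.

Answer: yes

Derivation:
Term 1: ((((((\a.a) (\f.(\g.(\h.(f (g h)))))) p) (\a.a)) u) ((\b.(\c.b)) (\a.a)))
Term 2: ((((((\c.c) (\f.(\g.(\h.(f (g h)))))) p) (\c.c)) u) ((\b.(\a.b)) (\c.c)))
Alpha-equivalence: compare structure up to binder renaming.
Result: True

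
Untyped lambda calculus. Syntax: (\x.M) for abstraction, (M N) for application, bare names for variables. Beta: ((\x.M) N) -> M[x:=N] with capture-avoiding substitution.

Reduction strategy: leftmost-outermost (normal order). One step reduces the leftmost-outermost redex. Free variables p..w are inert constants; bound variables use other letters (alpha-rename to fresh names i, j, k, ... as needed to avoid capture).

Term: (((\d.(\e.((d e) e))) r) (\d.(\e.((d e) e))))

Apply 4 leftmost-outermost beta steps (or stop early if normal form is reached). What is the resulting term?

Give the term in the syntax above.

Answer: ((r (\d.(\e.((d e) e)))) (\d.(\e.((d e) e))))

Derivation:
Step 0: (((\d.(\e.((d e) e))) r) (\d.(\e.((d e) e))))
Step 1: ((\e.((r e) e)) (\d.(\e.((d e) e))))
Step 2: ((r (\d.(\e.((d e) e)))) (\d.(\e.((d e) e))))
Step 3: (normal form reached)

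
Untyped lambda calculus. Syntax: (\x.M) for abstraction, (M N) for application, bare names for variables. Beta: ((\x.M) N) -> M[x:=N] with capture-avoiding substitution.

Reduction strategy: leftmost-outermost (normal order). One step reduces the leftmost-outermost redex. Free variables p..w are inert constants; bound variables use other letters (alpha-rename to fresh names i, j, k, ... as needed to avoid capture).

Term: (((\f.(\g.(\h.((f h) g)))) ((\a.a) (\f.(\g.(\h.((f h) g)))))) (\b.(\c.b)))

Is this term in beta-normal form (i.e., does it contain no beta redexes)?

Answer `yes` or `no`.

Answer: no

Derivation:
Term: (((\f.(\g.(\h.((f h) g)))) ((\a.a) (\f.(\g.(\h.((f h) g)))))) (\b.(\c.b)))
Found 2 beta redex(es).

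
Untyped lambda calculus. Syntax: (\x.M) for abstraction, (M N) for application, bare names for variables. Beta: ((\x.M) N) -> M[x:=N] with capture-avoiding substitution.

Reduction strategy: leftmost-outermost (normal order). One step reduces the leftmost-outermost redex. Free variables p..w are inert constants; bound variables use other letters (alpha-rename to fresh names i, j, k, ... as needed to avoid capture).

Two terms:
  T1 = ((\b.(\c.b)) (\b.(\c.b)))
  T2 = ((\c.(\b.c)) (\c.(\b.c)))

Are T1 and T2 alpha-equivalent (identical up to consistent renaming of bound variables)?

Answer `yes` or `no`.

Term 1: ((\b.(\c.b)) (\b.(\c.b)))
Term 2: ((\c.(\b.c)) (\c.(\b.c)))
Alpha-equivalence: compare structure up to binder renaming.
Result: True

Answer: yes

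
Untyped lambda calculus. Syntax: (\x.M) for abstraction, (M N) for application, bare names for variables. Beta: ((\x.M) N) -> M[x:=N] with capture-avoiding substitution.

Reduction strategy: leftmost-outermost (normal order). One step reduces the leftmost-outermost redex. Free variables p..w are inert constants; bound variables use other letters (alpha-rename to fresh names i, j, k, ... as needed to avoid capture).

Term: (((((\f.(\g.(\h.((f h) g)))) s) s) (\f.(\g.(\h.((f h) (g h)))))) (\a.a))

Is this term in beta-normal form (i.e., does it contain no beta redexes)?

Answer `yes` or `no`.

Term: (((((\f.(\g.(\h.((f h) g)))) s) s) (\f.(\g.(\h.((f h) (g h)))))) (\a.a))
Found 1 beta redex(es).

Answer: no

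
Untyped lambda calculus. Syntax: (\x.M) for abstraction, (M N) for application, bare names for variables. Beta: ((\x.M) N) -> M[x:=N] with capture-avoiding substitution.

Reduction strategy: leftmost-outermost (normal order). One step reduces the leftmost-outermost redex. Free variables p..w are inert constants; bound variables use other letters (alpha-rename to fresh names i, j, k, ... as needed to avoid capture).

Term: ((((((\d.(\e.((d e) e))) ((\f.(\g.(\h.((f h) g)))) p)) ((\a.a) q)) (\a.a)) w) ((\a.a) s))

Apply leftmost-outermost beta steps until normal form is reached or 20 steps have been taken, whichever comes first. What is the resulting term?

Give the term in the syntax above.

Answer: (((((p q) q) (\a.a)) w) s)

Derivation:
Step 0: ((((((\d.(\e.((d e) e))) ((\f.(\g.(\h.((f h) g)))) p)) ((\a.a) q)) (\a.a)) w) ((\a.a) s))
Step 1: (((((\e.((((\f.(\g.(\h.((f h) g)))) p) e) e)) ((\a.a) q)) (\a.a)) w) ((\a.a) s))
Step 2: (((((((\f.(\g.(\h.((f h) g)))) p) ((\a.a) q)) ((\a.a) q)) (\a.a)) w) ((\a.a) s))
Step 3: ((((((\g.(\h.((p h) g))) ((\a.a) q)) ((\a.a) q)) (\a.a)) w) ((\a.a) s))
Step 4: (((((\h.((p h) ((\a.a) q))) ((\a.a) q)) (\a.a)) w) ((\a.a) s))
Step 5: (((((p ((\a.a) q)) ((\a.a) q)) (\a.a)) w) ((\a.a) s))
Step 6: (((((p q) ((\a.a) q)) (\a.a)) w) ((\a.a) s))
Step 7: (((((p q) q) (\a.a)) w) ((\a.a) s))
Step 8: (((((p q) q) (\a.a)) w) s)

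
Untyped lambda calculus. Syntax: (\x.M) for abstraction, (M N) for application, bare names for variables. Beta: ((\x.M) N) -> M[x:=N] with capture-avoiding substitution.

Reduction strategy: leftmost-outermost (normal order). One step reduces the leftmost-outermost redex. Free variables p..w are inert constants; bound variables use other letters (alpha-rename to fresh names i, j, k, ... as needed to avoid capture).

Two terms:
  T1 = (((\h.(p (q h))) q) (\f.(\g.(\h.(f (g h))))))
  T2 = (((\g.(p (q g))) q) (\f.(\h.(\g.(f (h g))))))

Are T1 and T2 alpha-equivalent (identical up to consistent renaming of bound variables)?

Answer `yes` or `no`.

Answer: yes

Derivation:
Term 1: (((\h.(p (q h))) q) (\f.(\g.(\h.(f (g h))))))
Term 2: (((\g.(p (q g))) q) (\f.(\h.(\g.(f (h g))))))
Alpha-equivalence: compare structure up to binder renaming.
Result: True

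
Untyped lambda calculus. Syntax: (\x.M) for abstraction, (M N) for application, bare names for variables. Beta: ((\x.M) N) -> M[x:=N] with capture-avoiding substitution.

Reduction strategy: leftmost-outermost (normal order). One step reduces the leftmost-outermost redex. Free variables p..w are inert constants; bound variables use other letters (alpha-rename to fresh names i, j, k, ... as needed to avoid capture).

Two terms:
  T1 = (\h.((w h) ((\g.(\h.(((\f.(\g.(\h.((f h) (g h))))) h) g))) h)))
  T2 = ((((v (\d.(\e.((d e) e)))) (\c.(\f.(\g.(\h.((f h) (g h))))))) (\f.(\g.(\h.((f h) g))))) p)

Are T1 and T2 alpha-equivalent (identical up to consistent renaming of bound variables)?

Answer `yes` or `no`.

Answer: no

Derivation:
Term 1: (\h.((w h) ((\g.(\h.(((\f.(\g.(\h.((f h) (g h))))) h) g))) h)))
Term 2: ((((v (\d.(\e.((d e) e)))) (\c.(\f.(\g.(\h.((f h) (g h))))))) (\f.(\g.(\h.((f h) g))))) p)
Alpha-equivalence: compare structure up to binder renaming.
Result: False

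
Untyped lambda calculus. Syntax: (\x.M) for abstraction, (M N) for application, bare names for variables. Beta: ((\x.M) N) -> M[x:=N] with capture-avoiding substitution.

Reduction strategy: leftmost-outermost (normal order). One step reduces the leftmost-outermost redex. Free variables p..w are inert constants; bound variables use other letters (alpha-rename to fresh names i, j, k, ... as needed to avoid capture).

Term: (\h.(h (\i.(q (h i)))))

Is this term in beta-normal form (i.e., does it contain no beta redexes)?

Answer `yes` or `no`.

Term: (\h.(h (\i.(q (h i)))))
No beta redexes found.

Answer: yes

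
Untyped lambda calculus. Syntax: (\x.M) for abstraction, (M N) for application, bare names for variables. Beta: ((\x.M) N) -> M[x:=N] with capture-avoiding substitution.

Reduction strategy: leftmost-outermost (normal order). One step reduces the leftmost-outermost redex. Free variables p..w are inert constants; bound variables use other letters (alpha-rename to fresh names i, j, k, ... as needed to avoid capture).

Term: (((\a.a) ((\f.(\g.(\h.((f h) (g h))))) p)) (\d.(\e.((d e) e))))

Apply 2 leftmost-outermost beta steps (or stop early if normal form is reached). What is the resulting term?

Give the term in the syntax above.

Step 0: (((\a.a) ((\f.(\g.(\h.((f h) (g h))))) p)) (\d.(\e.((d e) e))))
Step 1: (((\f.(\g.(\h.((f h) (g h))))) p) (\d.(\e.((d e) e))))
Step 2: ((\g.(\h.((p h) (g h)))) (\d.(\e.((d e) e))))

Answer: ((\g.(\h.((p h) (g h)))) (\d.(\e.((d e) e))))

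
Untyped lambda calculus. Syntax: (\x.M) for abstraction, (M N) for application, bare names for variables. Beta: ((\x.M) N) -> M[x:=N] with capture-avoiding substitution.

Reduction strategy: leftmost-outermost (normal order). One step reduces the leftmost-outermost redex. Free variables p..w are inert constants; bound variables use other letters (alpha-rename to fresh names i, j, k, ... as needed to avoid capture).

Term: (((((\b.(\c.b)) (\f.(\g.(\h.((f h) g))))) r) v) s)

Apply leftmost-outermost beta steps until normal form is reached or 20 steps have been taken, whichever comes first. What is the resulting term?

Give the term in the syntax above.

Answer: (\h.((v h) s))

Derivation:
Step 0: (((((\b.(\c.b)) (\f.(\g.(\h.((f h) g))))) r) v) s)
Step 1: ((((\c.(\f.(\g.(\h.((f h) g))))) r) v) s)
Step 2: (((\f.(\g.(\h.((f h) g)))) v) s)
Step 3: ((\g.(\h.((v h) g))) s)
Step 4: (\h.((v h) s))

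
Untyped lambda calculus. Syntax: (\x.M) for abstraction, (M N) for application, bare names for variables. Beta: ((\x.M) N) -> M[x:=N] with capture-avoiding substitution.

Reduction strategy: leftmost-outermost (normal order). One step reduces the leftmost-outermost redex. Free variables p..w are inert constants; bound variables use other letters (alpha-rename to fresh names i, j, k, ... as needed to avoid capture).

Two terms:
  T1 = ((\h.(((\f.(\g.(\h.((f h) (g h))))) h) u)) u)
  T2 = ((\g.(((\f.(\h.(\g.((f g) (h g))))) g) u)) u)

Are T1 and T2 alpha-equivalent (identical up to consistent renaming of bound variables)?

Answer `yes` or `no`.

Term 1: ((\h.(((\f.(\g.(\h.((f h) (g h))))) h) u)) u)
Term 2: ((\g.(((\f.(\h.(\g.((f g) (h g))))) g) u)) u)
Alpha-equivalence: compare structure up to binder renaming.
Result: True

Answer: yes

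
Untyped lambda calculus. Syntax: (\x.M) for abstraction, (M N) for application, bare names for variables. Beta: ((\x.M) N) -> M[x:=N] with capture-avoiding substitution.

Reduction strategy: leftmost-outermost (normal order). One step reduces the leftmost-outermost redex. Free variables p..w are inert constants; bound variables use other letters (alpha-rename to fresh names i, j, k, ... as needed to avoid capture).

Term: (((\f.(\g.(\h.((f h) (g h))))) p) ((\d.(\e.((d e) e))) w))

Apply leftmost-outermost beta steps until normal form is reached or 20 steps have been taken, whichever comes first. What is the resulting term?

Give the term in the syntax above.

Answer: (\h.((p h) ((w h) h)))

Derivation:
Step 0: (((\f.(\g.(\h.((f h) (g h))))) p) ((\d.(\e.((d e) e))) w))
Step 1: ((\g.(\h.((p h) (g h)))) ((\d.(\e.((d e) e))) w))
Step 2: (\h.((p h) (((\d.(\e.((d e) e))) w) h)))
Step 3: (\h.((p h) ((\e.((w e) e)) h)))
Step 4: (\h.((p h) ((w h) h)))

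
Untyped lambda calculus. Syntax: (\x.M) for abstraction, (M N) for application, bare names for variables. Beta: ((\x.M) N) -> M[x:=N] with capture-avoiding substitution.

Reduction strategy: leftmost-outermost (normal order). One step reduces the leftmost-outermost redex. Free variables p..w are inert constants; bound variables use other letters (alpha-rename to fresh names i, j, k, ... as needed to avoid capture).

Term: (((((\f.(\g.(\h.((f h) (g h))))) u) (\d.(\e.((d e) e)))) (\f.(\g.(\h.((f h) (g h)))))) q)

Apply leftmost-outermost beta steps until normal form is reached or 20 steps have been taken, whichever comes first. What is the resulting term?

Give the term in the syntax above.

Answer: (((u (\f.(\g.(\h.((f h) (g h)))))) (\e.(\h.((e h) (e h))))) q)

Derivation:
Step 0: (((((\f.(\g.(\h.((f h) (g h))))) u) (\d.(\e.((d e) e)))) (\f.(\g.(\h.((f h) (g h)))))) q)
Step 1: ((((\g.(\h.((u h) (g h)))) (\d.(\e.((d e) e)))) (\f.(\g.(\h.((f h) (g h)))))) q)
Step 2: (((\h.((u h) ((\d.(\e.((d e) e))) h))) (\f.(\g.(\h.((f h) (g h)))))) q)
Step 3: (((u (\f.(\g.(\h.((f h) (g h)))))) ((\d.(\e.((d e) e))) (\f.(\g.(\h.((f h) (g h))))))) q)
Step 4: (((u (\f.(\g.(\h.((f h) (g h)))))) (\e.(((\f.(\g.(\h.((f h) (g h))))) e) e))) q)
Step 5: (((u (\f.(\g.(\h.((f h) (g h)))))) (\e.((\g.(\h.((e h) (g h)))) e))) q)
Step 6: (((u (\f.(\g.(\h.((f h) (g h)))))) (\e.(\h.((e h) (e h))))) q)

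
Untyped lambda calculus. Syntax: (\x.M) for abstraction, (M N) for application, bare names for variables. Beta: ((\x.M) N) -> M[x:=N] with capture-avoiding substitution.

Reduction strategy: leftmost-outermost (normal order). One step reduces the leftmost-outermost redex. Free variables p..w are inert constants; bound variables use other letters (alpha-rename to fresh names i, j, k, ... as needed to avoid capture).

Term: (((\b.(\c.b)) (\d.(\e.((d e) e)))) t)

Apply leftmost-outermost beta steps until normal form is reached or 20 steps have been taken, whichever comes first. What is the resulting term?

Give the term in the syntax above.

Step 0: (((\b.(\c.b)) (\d.(\e.((d e) e)))) t)
Step 1: ((\c.(\d.(\e.((d e) e)))) t)
Step 2: (\d.(\e.((d e) e)))

Answer: (\d.(\e.((d e) e)))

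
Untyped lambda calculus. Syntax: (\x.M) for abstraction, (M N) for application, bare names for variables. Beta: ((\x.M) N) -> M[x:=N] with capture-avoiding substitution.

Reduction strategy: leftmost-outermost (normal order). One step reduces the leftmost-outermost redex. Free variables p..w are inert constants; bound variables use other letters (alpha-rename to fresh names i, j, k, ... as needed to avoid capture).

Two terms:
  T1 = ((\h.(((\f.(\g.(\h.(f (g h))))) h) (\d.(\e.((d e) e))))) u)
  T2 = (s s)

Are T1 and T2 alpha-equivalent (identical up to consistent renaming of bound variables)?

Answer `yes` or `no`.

Answer: no

Derivation:
Term 1: ((\h.(((\f.(\g.(\h.(f (g h))))) h) (\d.(\e.((d e) e))))) u)
Term 2: (s s)
Alpha-equivalence: compare structure up to binder renaming.
Result: False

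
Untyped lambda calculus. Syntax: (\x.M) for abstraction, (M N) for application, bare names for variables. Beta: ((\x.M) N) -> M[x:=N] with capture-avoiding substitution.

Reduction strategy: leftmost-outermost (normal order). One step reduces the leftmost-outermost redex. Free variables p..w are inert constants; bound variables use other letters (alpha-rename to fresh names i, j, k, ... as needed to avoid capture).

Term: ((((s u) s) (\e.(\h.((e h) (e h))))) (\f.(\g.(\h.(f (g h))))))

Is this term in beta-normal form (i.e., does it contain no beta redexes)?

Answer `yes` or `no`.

Term: ((((s u) s) (\e.(\h.((e h) (e h))))) (\f.(\g.(\h.(f (g h))))))
No beta redexes found.

Answer: yes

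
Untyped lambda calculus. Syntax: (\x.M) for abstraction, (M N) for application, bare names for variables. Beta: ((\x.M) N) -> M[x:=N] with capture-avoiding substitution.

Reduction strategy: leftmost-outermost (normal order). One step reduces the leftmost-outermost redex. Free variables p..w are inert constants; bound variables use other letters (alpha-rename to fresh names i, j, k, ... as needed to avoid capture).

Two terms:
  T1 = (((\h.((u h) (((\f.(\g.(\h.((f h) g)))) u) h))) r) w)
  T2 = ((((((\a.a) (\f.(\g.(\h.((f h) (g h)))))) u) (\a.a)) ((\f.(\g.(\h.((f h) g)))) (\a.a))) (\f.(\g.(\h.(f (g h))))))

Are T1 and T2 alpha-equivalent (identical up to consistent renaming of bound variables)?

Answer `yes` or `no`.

Answer: no

Derivation:
Term 1: (((\h.((u h) (((\f.(\g.(\h.((f h) g)))) u) h))) r) w)
Term 2: ((((((\a.a) (\f.(\g.(\h.((f h) (g h)))))) u) (\a.a)) ((\f.(\g.(\h.((f h) g)))) (\a.a))) (\f.(\g.(\h.(f (g h))))))
Alpha-equivalence: compare structure up to binder renaming.
Result: False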